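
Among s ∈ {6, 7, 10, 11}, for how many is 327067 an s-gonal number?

s = 6: P(6, 404) = 326028 and P(6, 405) = 327645; 327067 is not s-gonal.
s = 7: P(7, 362) = 327067. ✓
s = 10: P(10, 286) = 326326 and P(10, 287) = 328615; 327067 is not s-gonal.
s = 11: P(11, 269) = 324683 and P(11, 270) = 327105; 327067 is not s-gonal.
Hits: s ∈ {7} → 1.

1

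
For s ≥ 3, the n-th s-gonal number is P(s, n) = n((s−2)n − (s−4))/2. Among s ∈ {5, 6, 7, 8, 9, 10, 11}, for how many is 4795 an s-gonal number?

s = 5: P(5, 56) = 4676 and P(5, 57) = 4845; 4795 is not s-gonal.
s = 6: P(6, 49) = 4753 and P(6, 50) = 4950; 4795 is not s-gonal.
s = 7: P(7, 44) = 4774 and P(7, 45) = 4995; 4795 is not s-gonal.
s = 8: P(8, 40) = 4720 and P(8, 41) = 4961; 4795 is not s-gonal.
s = 9: P(9, 37) = 4699 and P(9, 38) = 4959; 4795 is not s-gonal.
s = 10: P(10, 35) = 4795. ✓
s = 11: P(11, 33) = 4785 and P(11, 34) = 5083; 4795 is not s-gonal.
Hits: s ∈ {10} → 1.

1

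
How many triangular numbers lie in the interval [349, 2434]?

The n-th triangular number is n(n+1)/2.
Smallest index with value ≥ 349: n = 26 (giving 351).
Largest index with value ≤ 2434: n = 69 (giving 2415).
Indices 26 through 69: 44 terms.

44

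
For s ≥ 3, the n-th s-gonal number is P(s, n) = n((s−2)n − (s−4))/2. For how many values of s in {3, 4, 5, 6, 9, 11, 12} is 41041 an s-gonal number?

2

s = 3: P(3, 286) = 41041. ✓
s = 4: P(4, 202) = 40804 and P(4, 203) = 41209; 41041 is not s-gonal.
s = 5: P(5, 165) = 40755 and P(5, 166) = 41251; 41041 is not s-gonal.
s = 6: P(6, 143) = 40755 and P(6, 144) = 41328; 41041 is not s-gonal.
s = 9: P(9, 108) = 40554 and P(9, 109) = 41311; 41041 is not s-gonal.
s = 11: P(11, 95) = 40280 and P(11, 96) = 41136; 41041 is not s-gonal.
s = 12: P(12, 91) = 41041. ✓
Hits: s ∈ {3, 12} → 2.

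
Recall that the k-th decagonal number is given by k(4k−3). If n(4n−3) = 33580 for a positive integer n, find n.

Set n(4n−3) = 33580, giving 4n² − 3n − 33580 = 0.
The discriminant is 9 + 16·33580 = 537289, and √537289 = 733.
So n = (3 + 733) / 8 = 736/8 = 92.

92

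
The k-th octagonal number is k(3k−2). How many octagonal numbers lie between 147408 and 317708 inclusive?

104

The n-th octagonal number is n(3n−2).
Smallest index with value ≥ 147408: n = 222 (giving 147408).
Largest index with value ≤ 317708: n = 325 (giving 316225).
Indices 222 through 325: 104 terms.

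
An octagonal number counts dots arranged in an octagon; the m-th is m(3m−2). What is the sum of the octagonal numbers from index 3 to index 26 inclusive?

17892

Σ i(3i−2) = 3Σi² − 2Σi over i = 3..26.
Σi = 351 − 3 = 348 and Σi² = 6201 − 5 = 6196.
3·6196 − 2·348 = 17892.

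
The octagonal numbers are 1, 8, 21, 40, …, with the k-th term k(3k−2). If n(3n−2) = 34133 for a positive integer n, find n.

Set n(3n−2) = 34133, giving 3n² − 2n − 34133 = 0.
The discriminant is 4 + 12·34133 = 409600, and √409600 = 640.
So n = (2 + 640) / 6 = 642/6 = 107.

107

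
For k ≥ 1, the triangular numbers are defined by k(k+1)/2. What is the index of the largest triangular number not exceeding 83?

12

Solve n(n+1)/2 ≤ 83 for integer n.
n = 12 gives 78 ≤ 83, while n = 13 gives 91 > 83; so the answer is index 12.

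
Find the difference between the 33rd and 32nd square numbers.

65

n² − (n−1)² = 2n − 1, so 33² − 32² = 2·33 − 1 = 65.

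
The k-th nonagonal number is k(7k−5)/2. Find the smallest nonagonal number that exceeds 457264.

Solve n(7n−5)/2 > 457264 for integer n.
The largest n with value ≤ 457264 is 361 (since 455221 ≤ 457264 < 457749), so the first above is n = 362, value 457749.

457749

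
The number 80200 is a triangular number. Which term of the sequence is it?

Set n(n+1)/2 = 80200, giving n² + n − 160400 = 0.
The discriminant is 1 + 8·80200 = 641601, and √641601 = 801.
So n = (-1 + 801) / 2 = 800/2 = 400.

400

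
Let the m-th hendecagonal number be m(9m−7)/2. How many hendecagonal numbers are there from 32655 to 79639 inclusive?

48

The n-th hendecagonal number is n(9n−7)/2.
Smallest index with value ≥ 32655: n = 86 (giving 32981).
Largest index with value ≤ 79639: n = 133 (giving 79135).
Indices 86 through 133: 48 terms.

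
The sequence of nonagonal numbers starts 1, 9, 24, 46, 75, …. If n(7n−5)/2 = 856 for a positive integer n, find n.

Set n(7n−5)/2 = 856, giving 7n² − 5n − 1712 = 0.
The discriminant is 25 + 56·856 = 47961, and √47961 = 219.
So n = (5 + 219) / 14 = 224/14 = 16.
Check: 16·(7·16 − 5)/2 = 856. ✓

16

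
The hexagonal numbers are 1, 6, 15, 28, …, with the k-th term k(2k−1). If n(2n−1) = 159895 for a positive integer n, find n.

283

Set n(2n−1) = 159895, giving 2n² − n − 159895 = 0.
The discriminant is 1 + 8·159895 = 1279161, and √1279161 = 1131.
So n = (1 + 1131) / 4 = 1132/4 = 283.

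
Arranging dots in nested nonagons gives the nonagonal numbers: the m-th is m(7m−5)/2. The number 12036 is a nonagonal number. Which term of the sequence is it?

59

Set n(7n−5)/2 = 12036, giving 7n² − 5n − 24072 = 0.
The discriminant is 25 + 56·12036 = 674041, and √674041 = 821.
So n = (5 + 821) / 14 = 826/14 = 59.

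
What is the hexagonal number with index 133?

The 133rd hexagonal number is n(2n−1) with n = 133.
133·(2·133 − 1) = 133·265 = 35245.

35245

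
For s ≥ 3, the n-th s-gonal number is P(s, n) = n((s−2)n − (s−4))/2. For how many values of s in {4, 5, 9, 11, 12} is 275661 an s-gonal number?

1

s = 4: P(4, 525) = 275625 and P(4, 526) = 276676; 275661 is not s-gonal.
s = 5: P(5, 428) = 274562 and P(5, 429) = 275847; 275661 is not s-gonal.
s = 9: P(9, 281) = 275661. ✓
s = 11: P(11, 247) = 273676 and P(11, 248) = 275900; 275661 is not s-gonal.
s = 12: P(12, 235) = 275185 and P(12, 236) = 277536; 275661 is not s-gonal.
Hits: s ∈ {9} → 1.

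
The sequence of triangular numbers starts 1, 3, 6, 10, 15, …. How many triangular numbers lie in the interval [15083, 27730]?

62

The n-th triangular number is n(n+1)/2.
Smallest index with value ≥ 15083: n = 174 (giving 15225).
Largest index with value ≤ 27730: n = 235 (giving 27730).
Indices 174 through 235: 62 terms.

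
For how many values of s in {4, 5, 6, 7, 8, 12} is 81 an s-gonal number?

s = 4: P(4, 9) = 81. ✓
s = 5: P(5, 7) = 70 and P(5, 8) = 92; 81 is not s-gonal.
s = 6: P(6, 6) = 66 and P(6, 7) = 91; 81 is not s-gonal.
s = 7: P(7, 6) = 81. ✓
s = 8: P(8, 5) = 65 and P(8, 6) = 96; 81 is not s-gonal.
s = 12: P(12, 4) = 64 and P(12, 5) = 105; 81 is not s-gonal.
Hits: s ∈ {4, 7} → 2.

2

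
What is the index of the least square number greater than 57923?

241

Solve n² > 57923 for integer n.
The largest n with value ≤ 57923 is 240 (since 57600 ≤ 57923 < 58081), so the first above is n = 241, value 58081.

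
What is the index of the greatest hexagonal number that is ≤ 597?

Solve n(2n−1) ≤ 597 for integer n.
n = 17 gives 561 ≤ 597, while n = 18 gives 630 > 597; so the answer is index 17.

17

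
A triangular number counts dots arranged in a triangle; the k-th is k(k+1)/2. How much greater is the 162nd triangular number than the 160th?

162·163/2 = 13203 and 160·161/2 = 12880.
Difference: 13203 − 12880 = 323.

323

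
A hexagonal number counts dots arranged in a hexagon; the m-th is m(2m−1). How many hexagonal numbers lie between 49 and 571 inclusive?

The n-th hexagonal number is n(2n−1).
Smallest index with value ≥ 49: n = 6 (giving 66).
Largest index with value ≤ 571: n = 17 (giving 561).
Indices 6 through 17: 12 terms.

12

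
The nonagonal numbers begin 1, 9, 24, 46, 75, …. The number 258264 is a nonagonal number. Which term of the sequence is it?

Set n(7n−5)/2 = 258264, giving 7n² − 5n − 516528 = 0.
So n = (5 + 3803) / 14 = 3808/14 = 272.

272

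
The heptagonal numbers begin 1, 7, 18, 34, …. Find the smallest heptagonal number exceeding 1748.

Solve n(5n−3)/2 > 1748 for integer n.
The largest n with value ≤ 1748 is 26 (since 1651 ≤ 1748 < 1782), so the first above is n = 27, value 1782.

1782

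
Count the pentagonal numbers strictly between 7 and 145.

The n-th pentagonal number is n(3n−1)/2.
Smallest index with value > 7: n = 3 (giving 12).
Largest index with value < 145: n = 9 (giving 117).
Indices 3 through 9: 7 terms.

7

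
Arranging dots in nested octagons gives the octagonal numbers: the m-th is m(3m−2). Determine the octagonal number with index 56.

9296

56·(3·56 − 2) = 56·166 = 9296.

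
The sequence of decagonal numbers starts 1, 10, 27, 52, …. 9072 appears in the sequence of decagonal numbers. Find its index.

48

Set n(4n−3) = 9072, giving 4n² − 3n − 9072 = 0.
The discriminant is 9 + 16·9072 = 145161, and √145161 = 381.
So n = (3 + 381) / 8 = 384/8 = 48.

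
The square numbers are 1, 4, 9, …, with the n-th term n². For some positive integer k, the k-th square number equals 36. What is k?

We need n² = 36, so n = √36 = 6.
Check: 6² = 36. ✓

6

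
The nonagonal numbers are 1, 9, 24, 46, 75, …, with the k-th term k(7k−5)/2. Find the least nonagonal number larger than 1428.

Solve n(7n−5)/2 > 1428 for integer n.
The largest n with value ≤ 1428 is 20 (since 1350 ≤ 1428 < 1491), so the first above is n = 21, value 1491.

1491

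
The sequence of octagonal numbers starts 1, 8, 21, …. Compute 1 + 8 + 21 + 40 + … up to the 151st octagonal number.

Σ i(3i−2) = 3Σi² − 2Σi over i = 1..151.
Σi = 11476 and Σi² = 1159076.
3·1159076 − 2·11476 = 3454276.

3454276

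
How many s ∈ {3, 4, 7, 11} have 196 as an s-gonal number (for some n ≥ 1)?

2

s = 3: P(3, 19) = 190 and P(3, 20) = 210; 196 is not s-gonal.
s = 4: P(4, 14) = 196. ✓
s = 7: P(7, 9) = 189 and P(7, 10) = 235; 196 is not s-gonal.
s = 11: P(11, 7) = 196. ✓
Hits: s ∈ {4, 11} → 2.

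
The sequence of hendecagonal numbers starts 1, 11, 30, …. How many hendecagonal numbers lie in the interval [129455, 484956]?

159

The n-th hendecagonal number is n(9n−7)/2.
Smallest index with value ≥ 129455: n = 170 (giving 129455).
Largest index with value ≤ 484956: n = 328 (giving 482980).
Indices 170 through 328: 159 terms.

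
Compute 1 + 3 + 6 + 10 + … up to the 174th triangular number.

Σ i(i+1)/2 = (Σi² + Σi) / 2 over i = 1..174.
Σi = 15225 and Σi² = 1771175.
(1·1771175 + 1·15225) / 2 = 1786400/2 = 893200.

893200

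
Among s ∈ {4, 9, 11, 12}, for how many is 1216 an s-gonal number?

2

s = 4: P(4, 34) = 1156 and P(4, 35) = 1225; 1216 is not s-gonal.
s = 9: P(9, 19) = 1216. ✓
s = 11: P(11, 16) = 1096 and P(11, 17) = 1241; 1216 is not s-gonal.
s = 12: P(12, 16) = 1216. ✓
Hits: s ∈ {9, 12} → 2.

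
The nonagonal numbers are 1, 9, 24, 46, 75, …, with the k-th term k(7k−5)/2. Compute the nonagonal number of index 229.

The 229th nonagonal number is n(7n−5)/2 with n = 229.
229·(7·229 − 5)/2 = 229·1598/2 = 229·799 = 182971.

182971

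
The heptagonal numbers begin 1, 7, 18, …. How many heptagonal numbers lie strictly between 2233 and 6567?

21

The n-th heptagonal number is n(5n−3)/2.
Smallest index with value > 2233: n = 31 (giving 2356).
Largest index with value < 6567: n = 51 (giving 6426).
Indices 31 through 51: 21 terms.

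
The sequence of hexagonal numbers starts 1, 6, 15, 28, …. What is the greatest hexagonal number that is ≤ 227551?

226801

Solve n(2n−1) ≤ 227551 for integer n.
n = 337 gives 226801 ≤ 227551, while n = 338 gives 228150 > 227551; so the answer is 226801.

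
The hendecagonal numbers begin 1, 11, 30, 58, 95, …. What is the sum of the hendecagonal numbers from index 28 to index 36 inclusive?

Σ i(9i−7)/2 = (9Σi² − 7Σi) / 2 over i = 28..36.
Σi = 666 − 378 = 288 and Σi² = 16206 − 6930 = 9276.
(9·9276 − 7·288) / 2 = 81468/2 = 40734.

40734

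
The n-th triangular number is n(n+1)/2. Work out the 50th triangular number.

1275

50·51/2 = 2550/2 = 1275.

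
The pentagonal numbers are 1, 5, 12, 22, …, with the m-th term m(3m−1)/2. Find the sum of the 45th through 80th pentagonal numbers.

Σ i(3i−1)/2 = (3Σi² − Σi) / 2 over i = 45..80.
Σi = 3240 − 990 = 2250 and Σi² = 173880 − 29370 = 144510.
(3·144510 − 1·2250) / 2 = 431280/2 = 215640.

215640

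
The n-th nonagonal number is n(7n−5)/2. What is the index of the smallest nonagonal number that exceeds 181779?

229

Solve n(7n−5)/2 > 181779 for integer n.
The largest n with value ≤ 181779 is 228 (since 181374 ≤ 181779 < 182971), so the first above is n = 229, value 182971.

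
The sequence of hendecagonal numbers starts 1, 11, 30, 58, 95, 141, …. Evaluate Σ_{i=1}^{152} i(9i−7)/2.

Σ i(9i−7)/2 = (9Σi² − 7Σi) / 2 over i = 1..152.
Σi = 11628 and Σi² = 1182180.
(9·1182180 − 7·11628) / 2 = 10558224/2 = 5279112.

5279112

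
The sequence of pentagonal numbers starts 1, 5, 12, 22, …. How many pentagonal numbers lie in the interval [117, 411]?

8

The n-th pentagonal number is n(3n−1)/2.
Smallest index with value ≥ 117: n = 9 (giving 117).
Largest index with value ≤ 411: n = 16 (giving 376).
Indices 9 through 16: 8 terms.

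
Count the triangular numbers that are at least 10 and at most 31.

4

The n-th triangular number is n(n+1)/2.
Smallest index with value ≥ 10: n = 4 (giving 10).
Largest index with value ≤ 31: n = 7 (giving 28).
Indices 4 through 7: 4 terms.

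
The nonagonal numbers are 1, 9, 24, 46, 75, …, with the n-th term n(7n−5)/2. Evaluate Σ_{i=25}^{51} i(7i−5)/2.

Σ i(7i−5)/2 = (7Σi² − 5Σi) / 2 over i = 25..51.
Σi = 1326 − 300 = 1026 and Σi² = 45526 − 4900 = 40626.
(7·40626 − 5·1026) / 2 = 279252/2 = 139626.

139626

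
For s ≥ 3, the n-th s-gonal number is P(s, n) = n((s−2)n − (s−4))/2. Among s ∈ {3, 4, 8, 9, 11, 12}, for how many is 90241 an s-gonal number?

s = 3: P(3, 424) = 90100 and P(3, 425) = 90525; 90241 is not s-gonal.
s = 4: P(4, 300) = 90000 and P(4, 301) = 90601; 90241 is not s-gonal.
s = 8: P(8, 173) = 89441 and P(8, 174) = 90480; 90241 is not s-gonal.
s = 9: P(9, 160) = 89200 and P(9, 161) = 90321; 90241 is not s-gonal.
s = 11: P(11, 142) = 90241. ✓
s = 12: P(12, 134) = 89244 and P(12, 135) = 90585; 90241 is not s-gonal.
Hits: s ∈ {11} → 1.

1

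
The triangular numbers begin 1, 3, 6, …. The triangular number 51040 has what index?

319

Set n(n+1)/2 = 51040, giving n² + n − 102080 = 0.
The discriminant is 1 + 8·51040 = 408321, and √408321 = 639.
So n = (-1 + 639) / 2 = 638/2 = 319.
Check: 319·320/2 = 51040. ✓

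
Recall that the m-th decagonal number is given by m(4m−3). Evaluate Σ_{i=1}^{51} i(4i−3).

178126

Σ i(4i−3) = 4Σi² − 3Σi over i = 1..51.
Σi = 1326 and Σi² = 45526.
4·45526 − 3·1326 = 178126.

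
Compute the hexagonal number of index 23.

The 23rd hexagonal number is n(2n−1) with n = 23.
23·(2·23 − 1) = 23·45 = 1035.

1035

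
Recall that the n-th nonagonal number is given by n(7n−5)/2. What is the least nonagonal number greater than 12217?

12450

Solve n(7n−5)/2 > 12217 for integer n.
The largest n with value ≤ 12217 is 59 (since 12036 ≤ 12217 < 12450), so the first above is n = 60, value 12450.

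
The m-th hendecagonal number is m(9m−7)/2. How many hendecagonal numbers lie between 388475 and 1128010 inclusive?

207

The n-th hendecagonal number is n(9n−7)/2.
Smallest index with value ≥ 388475: n = 295 (giving 390580).
Largest index with value ≤ 1128010: n = 501 (giving 1127751).
Indices 295 through 501: 207 terms.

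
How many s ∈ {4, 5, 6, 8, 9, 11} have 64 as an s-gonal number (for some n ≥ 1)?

1

s = 4: P(4, 8) = 64. ✓
s = 5: P(5, 6) = 51 and P(5, 7) = 70; 64 is not s-gonal.
s = 6: P(6, 5) = 45 and P(6, 6) = 66; 64 is not s-gonal.
s = 8: P(8, 4) = 40 and P(8, 5) = 65; 64 is not s-gonal.
s = 9: P(9, 4) = 46 and P(9, 5) = 75; 64 is not s-gonal.
s = 11: P(11, 4) = 58 and P(11, 5) = 95; 64 is not s-gonal.
Hits: s ∈ {4} → 1.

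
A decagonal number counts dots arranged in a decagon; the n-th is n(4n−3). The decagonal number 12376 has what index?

56

Set n(4n−3) = 12376, giving 4n² − 3n − 12376 = 0.
The discriminant is 9 + 16·12376 = 198025, and √198025 = 445.
So n = (3 + 445) / 8 = 448/8 = 56.
Check: 56·(4·56 − 3) = 12376. ✓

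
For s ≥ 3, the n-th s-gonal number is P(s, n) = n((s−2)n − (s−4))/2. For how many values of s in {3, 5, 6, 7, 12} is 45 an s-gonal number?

s = 3: P(3, 9) = 45. ✓
s = 5: P(5, 5) = 35 and P(5, 6) = 51; 45 is not s-gonal.
s = 6: P(6, 5) = 45. ✓
s = 7: P(7, 4) = 34 and P(7, 5) = 55; 45 is not s-gonal.
s = 12: P(12, 3) = 33 and P(12, 4) = 64; 45 is not s-gonal.
Hits: s ∈ {3, 6} → 2.

2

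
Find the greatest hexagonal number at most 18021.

Solve n(2n−1) ≤ 18021 for integer n.
n = 95 gives 17955 ≤ 18021, while n = 96 gives 18336 > 18021; so the answer is 17955.

17955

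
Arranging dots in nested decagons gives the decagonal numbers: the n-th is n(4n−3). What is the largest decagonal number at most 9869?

Solve n(4n−3) ≤ 9869 for integer n.
n = 50 gives 9850 ≤ 9869, while n = 51 gives 10251 > 9869; so the answer is 9850.

9850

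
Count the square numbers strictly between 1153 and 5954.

The n-th square number is n².
Smallest index with value > 1153: n = 34 (giving 1156).
Largest index with value < 5954: n = 77 (giving 5929).
Indices 34 through 77: 44 terms.

44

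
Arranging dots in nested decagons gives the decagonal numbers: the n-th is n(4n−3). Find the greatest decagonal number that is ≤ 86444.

85995

Solve n(4n−3) ≤ 86444 for integer n.
n = 147 gives 85995 ≤ 86444, while n = 148 gives 87172 > 86444; so the answer is 85995.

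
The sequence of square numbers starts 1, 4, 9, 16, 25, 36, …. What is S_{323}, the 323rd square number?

The 323rd square number is n² with n = 323.
323² = 104329.

104329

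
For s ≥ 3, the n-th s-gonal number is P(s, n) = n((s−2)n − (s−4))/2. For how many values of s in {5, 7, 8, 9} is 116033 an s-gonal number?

1

s = 5: P(5, 278) = 115787 and P(5, 279) = 116622; 116033 is not s-gonal.
s = 7: P(7, 215) = 115240 and P(7, 216) = 116316; 116033 is not s-gonal.
s = 8: P(8, 197) = 116033. ✓
s = 9: P(9, 182) = 115479 and P(9, 183) = 116754; 116033 is not s-gonal.
Hits: s ∈ {8} → 1.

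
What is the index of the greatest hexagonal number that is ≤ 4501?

Solve n(2n−1) ≤ 4501 for integer n.
n = 47 gives 4371 ≤ 4501, while n = 48 gives 4560 > 4501; so the answer is index 47.

47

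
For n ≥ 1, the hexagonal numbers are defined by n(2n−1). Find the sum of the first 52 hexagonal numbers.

Σ i(2i−1) = 2Σi² − Σi over i = 1..52.
Σi = 1378 and Σi² = 48230.
2·48230 − 1·1378 = 95082.

95082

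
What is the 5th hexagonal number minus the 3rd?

30

5·(2·5 − 1) = 45 and 3·(2·3 − 1) = 15.
Difference: 45 − 15 = 30.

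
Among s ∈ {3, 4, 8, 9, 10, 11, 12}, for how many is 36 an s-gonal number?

2

s = 3: P(3, 8) = 36. ✓
s = 4: P(4, 6) = 36. ✓
s = 8: P(8, 3) = 21 and P(8, 4) = 40; 36 is not s-gonal.
s = 9: P(9, 3) = 24 and P(9, 4) = 46; 36 is not s-gonal.
s = 10: P(10, 3) = 27 and P(10, 4) = 52; 36 is not s-gonal.
s = 11: P(11, 3) = 30 and P(11, 4) = 58; 36 is not s-gonal.
s = 12: P(12, 3) = 33 and P(12, 4) = 64; 36 is not s-gonal.
Hits: s ∈ {3, 4} → 2.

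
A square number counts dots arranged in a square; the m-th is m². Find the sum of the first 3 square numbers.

Σ_{i=1}^{3} i² = 3·4·7/6 = 14.

14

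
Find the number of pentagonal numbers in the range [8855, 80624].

156

The n-th pentagonal number is n(3n−1)/2.
Smallest index with value ≥ 8855: n = 77 (giving 8855).
Largest index with value ≤ 80624: n = 232 (giving 80620).
Indices 77 through 232: 156 terms.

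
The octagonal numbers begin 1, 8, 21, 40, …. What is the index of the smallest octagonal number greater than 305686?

Solve n(3n−2) > 305686 for integer n.
The largest n with value ≤ 305686 is 319 (since 304645 ≤ 305686 < 306560), so the first above is n = 320, value 306560.

320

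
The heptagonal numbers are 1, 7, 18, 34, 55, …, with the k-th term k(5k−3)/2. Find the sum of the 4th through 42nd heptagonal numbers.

62582

Σ i(5i−3)/2 = (5Σi² − 3Σi) / 2 over i = 4..42.
Σi = 903 − 6 = 897 and Σi² = 25585 − 14 = 25571.
(5·25571 − 3·897) / 2 = 125164/2 = 62582.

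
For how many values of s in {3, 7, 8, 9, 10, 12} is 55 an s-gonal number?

2

s = 3: P(3, 10) = 55. ✓
s = 7: P(7, 5) = 55. ✓
s = 8: P(8, 4) = 40 and P(8, 5) = 65; 55 is not s-gonal.
s = 9: P(9, 4) = 46 and P(9, 5) = 75; 55 is not s-gonal.
s = 10: P(10, 4) = 52 and P(10, 5) = 85; 55 is not s-gonal.
s = 12: P(12, 3) = 33 and P(12, 4) = 64; 55 is not s-gonal.
Hits: s ∈ {3, 7} → 2.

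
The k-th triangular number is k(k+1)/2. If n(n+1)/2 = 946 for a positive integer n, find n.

Set n(n+1)/2 = 946, giving n² + n − 1892 = 0.
The discriminant is 1 + 8·946 = 7569, and √7569 = 87.
So n = (-1 + 87) / 2 = 86/2 = 43.
Check: 43·44/2 = 946. ✓

43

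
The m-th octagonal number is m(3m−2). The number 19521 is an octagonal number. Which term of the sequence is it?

Set n(3n−2) = 19521, giving 3n² − 2n − 19521 = 0.
The discriminant is 4 + 12·19521 = 234256, and √234256 = 484.
So n = (2 + 484) / 6 = 486/6 = 81.

81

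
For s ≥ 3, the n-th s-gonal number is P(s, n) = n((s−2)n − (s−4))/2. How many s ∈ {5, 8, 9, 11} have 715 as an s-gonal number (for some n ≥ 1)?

2

s = 5: P(5, 22) = 715. ✓
s = 8: P(8, 15) = 645 and P(8, 16) = 736; 715 is not s-gonal.
s = 9: P(9, 14) = 651 and P(9, 15) = 750; 715 is not s-gonal.
s = 11: P(11, 13) = 715. ✓
Hits: s ∈ {5, 11} → 2.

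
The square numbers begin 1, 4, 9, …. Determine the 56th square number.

3136

56² = 3136.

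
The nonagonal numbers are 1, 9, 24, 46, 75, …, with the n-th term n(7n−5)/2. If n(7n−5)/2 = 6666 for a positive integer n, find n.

44

Set n(7n−5)/2 = 6666, giving 7n² − 5n − 13332 = 0.
The discriminant is 25 + 56·6666 = 373321, and √373321 = 611.
So n = (5 + 611) / 14 = 616/14 = 44.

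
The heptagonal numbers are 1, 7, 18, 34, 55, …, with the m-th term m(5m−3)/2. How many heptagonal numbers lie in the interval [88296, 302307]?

The n-th heptagonal number is n(5n−3)/2.
Smallest index with value ≥ 88296: n = 189 (giving 89019).
Largest index with value ≤ 302307: n = 348 (giving 302238).
Indices 189 through 348: 160 terms.

160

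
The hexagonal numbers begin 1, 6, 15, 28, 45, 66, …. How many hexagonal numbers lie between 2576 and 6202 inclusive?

19

The n-th hexagonal number is n(2n−1).
Smallest index with value ≥ 2576: n = 37 (giving 2701).
Largest index with value ≤ 6202: n = 55 (giving 5995).
Indices 37 through 55: 19 terms.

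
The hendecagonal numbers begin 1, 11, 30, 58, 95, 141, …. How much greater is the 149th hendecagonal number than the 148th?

1333

Consecutive hendecagonal numbers differ by 9n − 8: here 9·149 − 8 = 1333.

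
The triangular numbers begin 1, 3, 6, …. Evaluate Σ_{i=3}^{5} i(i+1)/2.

Σ i(i+1)/2 = (Σi² + Σi) / 2 over i = 3..5.
Σi = 15 − 3 = 12 and Σi² = 55 − 5 = 50.
(1·50 + 1·12) / 2 = 62/2 = 31.

31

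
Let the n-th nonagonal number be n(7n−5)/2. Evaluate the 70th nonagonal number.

The 70th nonagonal number is n(7n−5)/2 with n = 70.
70·(7·70 − 5)/2 = 70·485/2 = 16975.

16975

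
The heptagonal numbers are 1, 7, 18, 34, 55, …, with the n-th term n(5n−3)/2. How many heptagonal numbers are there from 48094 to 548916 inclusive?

330

The n-th heptagonal number is n(5n−3)/2.
Smallest index with value ≥ 48094: n = 139 (giving 48094).
Largest index with value ≤ 548916: n = 468 (giving 546858).
Indices 139 through 468: 330 terms.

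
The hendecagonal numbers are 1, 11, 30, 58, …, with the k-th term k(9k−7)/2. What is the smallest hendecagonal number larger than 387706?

387933

Solve n(9n−7)/2 > 387706 for integer n.
The largest n with value ≤ 387706 is 293 (since 385295 ≤ 387706 < 387933), so the first above is n = 294, value 387933.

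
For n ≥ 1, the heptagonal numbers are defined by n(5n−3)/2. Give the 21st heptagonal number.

1071

The 21st heptagonal number is n(5n−3)/2 with n = 21.
21·(5·21 − 3)/2 = 21·102/2 = 21·51 = 1071.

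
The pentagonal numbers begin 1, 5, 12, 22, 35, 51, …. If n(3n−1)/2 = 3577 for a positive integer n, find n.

49

Set n(3n−1)/2 = 3577, giving 3n² − n − 7154 = 0.
The discriminant is 1 + 24·3577 = 85849, and √85849 = 293.
So n = (1 + 293) / 6 = 294/6 = 49.
Check: 49·(3·49 − 1)/2 = 3577. ✓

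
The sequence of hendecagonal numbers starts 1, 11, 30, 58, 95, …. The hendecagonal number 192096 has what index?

Set n(9n−7)/2 = 192096, giving 9n² − 7n − 384192 = 0.
The discriminant is 49 + 72·192096 = 13830961, and √13830961 = 3719.
So n = (7 + 3719) / 18 = 3726/18 = 207.

207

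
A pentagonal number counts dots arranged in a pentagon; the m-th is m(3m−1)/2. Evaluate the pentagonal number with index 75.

8400

The 75th pentagonal number is n(3n−1)/2 with n = 75.
75·(3·75 − 1)/2 = 75·224/2 = 75·112 = 8400.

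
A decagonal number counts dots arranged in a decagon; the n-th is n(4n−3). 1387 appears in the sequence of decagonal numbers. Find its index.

19

Set n(4n−3) = 1387, giving 4n² − 3n − 1387 = 0.
The discriminant is 9 + 16·1387 = 22201, and √22201 = 149.
So n = (3 + 149) / 8 = 152/8 = 19.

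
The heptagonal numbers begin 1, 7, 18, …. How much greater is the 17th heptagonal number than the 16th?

Consecutive heptagonal numbers differ by 5n − 4: here 5·17 − 4 = 81.

81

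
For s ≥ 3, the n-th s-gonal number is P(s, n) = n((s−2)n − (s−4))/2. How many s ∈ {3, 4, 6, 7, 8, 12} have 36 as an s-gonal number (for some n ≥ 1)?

2

s = 3: P(3, 8) = 36. ✓
s = 4: P(4, 6) = 36. ✓
s = 6: P(6, 4) = 28 and P(6, 5) = 45; 36 is not s-gonal.
s = 7: P(7, 4) = 34 and P(7, 5) = 55; 36 is not s-gonal.
s = 8: P(8, 3) = 21 and P(8, 4) = 40; 36 is not s-gonal.
s = 12: P(12, 3) = 33 and P(12, 4) = 64; 36 is not s-gonal.
Hits: s ∈ {3, 4} → 2.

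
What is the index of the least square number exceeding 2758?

53

Solve n² > 2758 for integer n.
The largest n with value ≤ 2758 is 52 (since 2704 ≤ 2758 < 2809), so the first above is n = 53, value 2809.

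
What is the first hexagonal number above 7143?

7381

Solve n(2n−1) > 7143 for integer n.
The largest n with value ≤ 7143 is 60 (since 7140 ≤ 7143 < 7381), so the first above is n = 61, value 7381.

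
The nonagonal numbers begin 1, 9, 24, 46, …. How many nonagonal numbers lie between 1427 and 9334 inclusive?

The n-th nonagonal number is n(7n−5)/2.
Smallest index with value ≥ 1427: n = 21 (giving 1491).
Largest index with value ≤ 9334: n = 52 (giving 9334).
Indices 21 through 52: 32 terms.

32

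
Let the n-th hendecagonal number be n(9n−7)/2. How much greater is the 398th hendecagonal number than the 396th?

7139

398·(9·398 − 7)/2 = 711425 and 396·(9·396 − 7)/2 = 704286.
Difference: 711425 − 704286 = 7139.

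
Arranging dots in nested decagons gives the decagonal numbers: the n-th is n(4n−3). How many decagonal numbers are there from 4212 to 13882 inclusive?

The n-th decagonal number is n(4n−3).
Smallest index with value ≥ 4212: n = 33 (giving 4257).
Largest index with value ≤ 13882: n = 59 (giving 13747).
Indices 33 through 59: 27 terms.

27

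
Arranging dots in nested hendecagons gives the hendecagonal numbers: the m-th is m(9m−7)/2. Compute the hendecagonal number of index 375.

631500

The 375th hendecagonal number is n(9n−7)/2 with n = 375.
375·(9·375 − 7)/2 = 375·3368/2 = 375·1684 = 631500.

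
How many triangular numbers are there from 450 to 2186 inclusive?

The n-th triangular number is n(n+1)/2.
Smallest index with value ≥ 450: n = 30 (giving 465).
Largest index with value ≤ 2186: n = 65 (giving 2145).
Indices 30 through 65: 36 terms.

36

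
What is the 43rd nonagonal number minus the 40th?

43·(7·43 − 5)/2 = 6364 and 40·(7·40 − 5)/2 = 5500.
Difference: 6364 − 5500 = 864.

864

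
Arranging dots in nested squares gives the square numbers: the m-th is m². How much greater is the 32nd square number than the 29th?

183

32² = 1024 and 29² = 841.
Difference: 1024 − 841 = 183.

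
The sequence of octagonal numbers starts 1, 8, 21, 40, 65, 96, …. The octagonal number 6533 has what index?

47

Set n(3n−2) = 6533, giving 3n² − 2n − 6533 = 0.
So n = (2 + 280) / 6 = 282/6 = 47.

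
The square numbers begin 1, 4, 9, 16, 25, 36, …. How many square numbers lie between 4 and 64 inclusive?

7

The n-th square number is n².
Smallest index with value ≥ 4: n = 2 (giving 4).
Largest index with value ≤ 64: n = 8 (giving 64).
Indices 2 through 8: 7 terms.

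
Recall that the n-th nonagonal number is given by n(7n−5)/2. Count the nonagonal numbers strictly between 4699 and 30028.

55

The n-th nonagonal number is n(7n−5)/2.
Smallest index with value > 4699: n = 38 (giving 4959).
Largest index with value < 30028: n = 92 (giving 29394).
Indices 38 through 92: 55 terms.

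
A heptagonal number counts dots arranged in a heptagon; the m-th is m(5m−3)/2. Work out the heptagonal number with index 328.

268468

328·(5·328 − 3)/2 = 328·1637/2 = 268468.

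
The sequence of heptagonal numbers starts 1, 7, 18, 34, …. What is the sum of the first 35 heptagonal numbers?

36330

Σ i(5i−3)/2 = (5Σi² − 3Σi) / 2 over i = 1..35.
Σi = 630 and Σi² = 14910.
(5·14910 − 3·630) / 2 = 72660/2 = 36330.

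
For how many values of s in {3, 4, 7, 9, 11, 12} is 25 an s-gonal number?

1

s = 3: P(3, 6) = 21 and P(3, 7) = 28; 25 is not s-gonal.
s = 4: P(4, 5) = 25. ✓
s = 7: P(7, 3) = 18 and P(7, 4) = 34; 25 is not s-gonal.
s = 9: P(9, 3) = 24 and P(9, 4) = 46; 25 is not s-gonal.
s = 11: P(11, 2) = 11 and P(11, 3) = 30; 25 is not s-gonal.
s = 12: P(12, 2) = 12 and P(12, 3) = 33; 25 is not s-gonal.
Hits: s ∈ {4} → 1.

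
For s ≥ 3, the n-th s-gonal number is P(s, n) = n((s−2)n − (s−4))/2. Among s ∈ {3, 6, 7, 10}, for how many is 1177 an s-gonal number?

s = 3: P(3, 48) = 1176 and P(3, 49) = 1225; 1177 is not s-gonal.
s = 6: P(6, 24) = 1128 and P(6, 25) = 1225; 1177 is not s-gonal.
s = 7: P(7, 22) = 1177. ✓
s = 10: P(10, 17) = 1105 and P(10, 18) = 1242; 1177 is not s-gonal.
Hits: s ∈ {7} → 1.

1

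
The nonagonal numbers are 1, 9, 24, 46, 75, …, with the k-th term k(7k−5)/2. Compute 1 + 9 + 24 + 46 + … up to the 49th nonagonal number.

Σ i(7i−5)/2 = (7Σi² − 5Σi) / 2 over i = 1..49.
Σi = 1225 and Σi² = 40425.
(7·40425 − 5·1225) / 2 = 276850/2 = 138425.

138425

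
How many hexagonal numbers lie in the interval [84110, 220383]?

The n-th hexagonal number is n(2n−1).
Smallest index with value ≥ 84110: n = 206 (giving 84666).
Largest index with value ≤ 220383: n = 332 (giving 220116).
Indices 206 through 332: 127 terms.

127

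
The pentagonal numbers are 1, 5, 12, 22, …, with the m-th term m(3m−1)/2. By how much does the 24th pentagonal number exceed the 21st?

24·(3·24 − 1)/2 = 852 and 21·(3·21 − 1)/2 = 651.
Difference: 852 − 651 = 201.

201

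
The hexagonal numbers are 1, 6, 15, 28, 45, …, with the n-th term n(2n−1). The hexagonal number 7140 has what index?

Set n(2n−1) = 7140, giving 2n² − n − 7140 = 0.
The discriminant is 1 + 8·7140 = 57121, and √57121 = 239.
So n = (1 + 239) / 4 = 240/4 = 60.
Check: 60·(2·60 − 1) = 7140. ✓

60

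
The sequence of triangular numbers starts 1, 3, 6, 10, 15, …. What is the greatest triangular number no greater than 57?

55

Solve n(n+1)/2 ≤ 57 for integer n.
n = 10 gives 55 ≤ 57, while n = 11 gives 66 > 57; so the answer is 55.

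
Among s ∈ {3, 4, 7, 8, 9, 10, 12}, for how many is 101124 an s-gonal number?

1

s = 3: P(3, 449) = 101025 and P(3, 450) = 101475; 101124 is not s-gonal.
s = 4: P(4, 318) = 101124. ✓
s = 7: P(7, 201) = 100701 and P(7, 202) = 101707; 101124 is not s-gonal.
s = 8: P(8, 183) = 100101 and P(8, 184) = 101200; 101124 is not s-gonal.
s = 9: P(9, 170) = 100725 and P(9, 171) = 101916; 101124 is not s-gonal.
s = 10: P(10, 159) = 100647 and P(10, 160) = 101920; 101124 is not s-gonal.
s = 12: P(12, 142) = 100252 and P(12, 143) = 101673; 101124 is not s-gonal.
Hits: s ∈ {4} → 1.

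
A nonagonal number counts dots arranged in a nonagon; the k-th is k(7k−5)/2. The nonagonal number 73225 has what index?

145

Set n(7n−5)/2 = 73225, giving 7n² − 5n − 146450 = 0.
So n = (5 + 2025) / 14 = 2030/14 = 145.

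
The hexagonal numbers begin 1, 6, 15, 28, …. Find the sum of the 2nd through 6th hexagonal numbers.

Σ i(2i−1) = 2Σi² − Σi over i = 2..6.
Σi = 21 − 1 = 20 and Σi² = 91 − 1 = 90.
2·90 − 1·20 = 160.

160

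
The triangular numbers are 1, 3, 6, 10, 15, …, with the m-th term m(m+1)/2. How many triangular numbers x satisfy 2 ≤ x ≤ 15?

4

The n-th triangular number is n(n+1)/2.
Smallest index with value ≥ 2: n = 2 (giving 3).
Largest index with value ≤ 15: n = 5 (giving 15).
Indices 2 through 5: 4 terms.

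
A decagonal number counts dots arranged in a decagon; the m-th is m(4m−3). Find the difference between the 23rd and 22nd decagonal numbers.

177

Consecutive decagonal numbers differ by 8n − 7: here 8·23 − 7 = 177.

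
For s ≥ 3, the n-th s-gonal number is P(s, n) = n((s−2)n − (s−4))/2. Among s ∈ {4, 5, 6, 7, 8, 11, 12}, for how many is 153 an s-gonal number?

s = 4: P(4, 12) = 144 and P(4, 13) = 169; 153 is not s-gonal.
s = 5: P(5, 10) = 145 and P(5, 11) = 176; 153 is not s-gonal.
s = 6: P(6, 9) = 153. ✓
s = 7: P(7, 8) = 148 and P(7, 9) = 189; 153 is not s-gonal.
s = 8: P(8, 7) = 133 and P(8, 8) = 176; 153 is not s-gonal.
s = 11: P(11, 6) = 141 and P(11, 7) = 196; 153 is not s-gonal.
s = 12: P(12, 5) = 105 and P(12, 6) = 156; 153 is not s-gonal.
Hits: s ∈ {6} → 1.

1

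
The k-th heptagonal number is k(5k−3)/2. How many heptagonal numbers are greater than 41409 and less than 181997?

141

The n-th heptagonal number is n(5n−3)/2.
Smallest index with value > 41409: n = 130 (giving 42055).
Largest index with value < 181997: n = 270 (giving 181845).
Indices 130 through 270: 141 terms.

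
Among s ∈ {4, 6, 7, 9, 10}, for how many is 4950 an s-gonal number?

s = 4: P(4, 70) = 4900 and P(4, 71) = 5041; 4950 is not s-gonal.
s = 6: P(6, 50) = 4950. ✓
s = 7: P(7, 44) = 4774 and P(7, 45) = 4995; 4950 is not s-gonal.
s = 9: P(9, 37) = 4699 and P(9, 38) = 4959; 4950 is not s-gonal.
s = 10: P(10, 35) = 4795 and P(10, 36) = 5076; 4950 is not s-gonal.
Hits: s ∈ {6} → 1.

1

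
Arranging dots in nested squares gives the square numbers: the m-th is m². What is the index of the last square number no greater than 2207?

Solve n² ≤ 2207 for integer n.
n = 46 gives 2116 ≤ 2207, while n = 47 gives 2209 > 2207; so the answer is index 46.

46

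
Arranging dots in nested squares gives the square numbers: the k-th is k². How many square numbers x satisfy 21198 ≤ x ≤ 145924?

The n-th square number is n².
Smallest index with value ≥ 21198: n = 146 (giving 21316).
Largest index with value ≤ 145924: n = 382 (giving 145924).
Indices 146 through 382: 237 terms.

237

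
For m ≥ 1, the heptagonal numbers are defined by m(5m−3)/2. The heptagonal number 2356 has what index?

Set n(5n−3)/2 = 2356, giving 5n² − 3n − 4712 = 0.
The discriminant is 9 + 40·2356 = 94249, and √94249 = 307.
So n = (3 + 307) / 10 = 310/10 = 31.

31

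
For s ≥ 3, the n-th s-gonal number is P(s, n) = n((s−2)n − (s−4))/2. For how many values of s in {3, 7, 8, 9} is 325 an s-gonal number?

2

s = 3: P(3, 25) = 325. ✓
s = 7: P(7, 11) = 286 and P(7, 12) = 342; 325 is not s-gonal.
s = 8: P(8, 10) = 280 and P(8, 11) = 341; 325 is not s-gonal.
s = 9: P(9, 10) = 325. ✓
Hits: s ∈ {3, 9} → 2.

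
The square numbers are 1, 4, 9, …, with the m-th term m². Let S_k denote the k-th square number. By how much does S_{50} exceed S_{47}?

50² = 2500 and 47² = 2209.
Difference: 2500 − 2209 = 291.

291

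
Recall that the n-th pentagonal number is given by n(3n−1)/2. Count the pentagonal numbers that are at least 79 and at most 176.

The n-th pentagonal number is n(3n−1)/2.
Smallest index with value ≥ 79: n = 8 (giving 92).
Largest index with value ≤ 176: n = 11 (giving 176).
Indices 8 through 11: 4 terms.

4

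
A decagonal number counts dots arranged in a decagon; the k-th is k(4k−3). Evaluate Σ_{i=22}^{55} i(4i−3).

210749

Σ i(4i−3) = 4Σi² − 3Σi over i = 22..55.
Σi = 1540 − 231 = 1309 and Σi² = 56980 − 3311 = 53669.
4·53669 − 3·1309 = 210749.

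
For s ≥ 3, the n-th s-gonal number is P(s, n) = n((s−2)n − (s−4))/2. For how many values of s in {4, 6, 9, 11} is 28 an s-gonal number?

1

s = 4: P(4, 5) = 25 and P(4, 6) = 36; 28 is not s-gonal.
s = 6: P(6, 4) = 28. ✓
s = 9: P(9, 3) = 24 and P(9, 4) = 46; 28 is not s-gonal.
s = 11: P(11, 2) = 11 and P(11, 3) = 30; 28 is not s-gonal.
Hits: s ∈ {6} → 1.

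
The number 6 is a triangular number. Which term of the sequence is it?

3

Set n(n+1)/2 = 6, giving n² + n − 12 = 0.
So n = (-1 + 7) / 2 = 6/2 = 3.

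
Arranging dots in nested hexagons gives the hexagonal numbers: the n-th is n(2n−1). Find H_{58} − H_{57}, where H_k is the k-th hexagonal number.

Consecutive hexagonal numbers differ by 4n − 3: here 4·58 − 3 = 229.

229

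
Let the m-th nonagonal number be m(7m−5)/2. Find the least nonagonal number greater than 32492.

32689

Solve n(7n−5)/2 > 32492 for integer n.
The largest n with value ≤ 32492 is 96 (since 32016 ≤ 32492 < 32689), so the first above is n = 97, value 32689.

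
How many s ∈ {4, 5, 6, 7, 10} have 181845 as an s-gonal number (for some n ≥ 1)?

1

s = 4: P(4, 426) = 181476 and P(4, 427) = 182329; 181845 is not s-gonal.
s = 5: P(5, 348) = 181482 and P(5, 349) = 182527; 181845 is not s-gonal.
s = 6: P(6, 301) = 180901 and P(6, 302) = 182106; 181845 is not s-gonal.
s = 7: P(7, 270) = 181845. ✓
s = 10: P(10, 213) = 180837 and P(10, 214) = 182542; 181845 is not s-gonal.
Hits: s ∈ {7} → 1.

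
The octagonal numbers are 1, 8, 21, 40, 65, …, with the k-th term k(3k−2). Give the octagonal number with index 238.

The 238th octagonal number is n(3n−2) with n = 238.
238·(3·238 − 2) = 238·712 = 169456.

169456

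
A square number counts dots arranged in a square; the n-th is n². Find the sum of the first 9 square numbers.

285

Σ_{i=1}^{9} i² = 9·10·19/6 = 285.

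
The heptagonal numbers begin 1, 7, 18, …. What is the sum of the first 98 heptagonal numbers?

Σ i(5i−3)/2 = (5Σi² − 3Σi) / 2 over i = 1..98.
Σi = 4851 and Σi² = 318549.
(5·318549 − 3·4851) / 2 = 1578192/2 = 789096.

789096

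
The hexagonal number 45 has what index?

5

Set n(2n−1) = 45, giving 2n² − n − 45 = 0.
The discriminant is 1 + 8·45 = 361, and √361 = 19.
So n = (1 + 19) / 4 = 20/4 = 5.
Check: 5·(2·5 − 1) = 45. ✓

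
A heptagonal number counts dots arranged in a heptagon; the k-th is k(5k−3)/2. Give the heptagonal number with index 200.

99700

The 200th heptagonal number is n(5n−3)/2 with n = 200.
200·(5·200 − 3)/2 = 200·997/2 = 99700.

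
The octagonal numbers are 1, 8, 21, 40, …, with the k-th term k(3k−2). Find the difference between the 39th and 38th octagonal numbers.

229

Consecutive octagonal numbers differ by 6n − 5: here 6·39 − 5 = 229.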